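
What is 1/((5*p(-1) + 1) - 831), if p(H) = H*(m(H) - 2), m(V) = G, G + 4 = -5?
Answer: -1/775 ≈ -0.0012903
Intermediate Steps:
G = -9 (G = -4 - 5 = -9)
m(V) = -9
p(H) = -11*H (p(H) = H*(-9 - 2) = H*(-11) = -11*H)
1/((5*p(-1) + 1) - 831) = 1/((5*(-11*(-1)) + 1) - 831) = 1/((5*11 + 1) - 831) = 1/((55 + 1) - 831) = 1/(56 - 831) = 1/(-775) = -1/775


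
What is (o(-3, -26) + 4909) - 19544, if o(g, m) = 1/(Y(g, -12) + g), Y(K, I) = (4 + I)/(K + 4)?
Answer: -160986/11 ≈ -14635.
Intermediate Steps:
Y(K, I) = (4 + I)/(4 + K)
o(g, m) = 1/(g - 8/(4 + g)) (o(g, m) = 1/((4 - 12)/(4 + g) + g) = 1/(-8/(4 + g) + g) = 1/(g - 8/(4 + g)))
(o(-3, -26) + 4909) - 19544 = ((4 - 3)/(-8 - 3*(4 - 3)) + 4909) - 19544 = (1/(-8 - 3*1) + 4909) - 19544 = (1/(-8 - 3) + 4909) - 19544 = (1/(-11) + 4909) - 19544 = (-1/11*1 + 4909) - 19544 = (-1/11 + 4909) - 19544 = 53998/11 - 19544 = -160986/11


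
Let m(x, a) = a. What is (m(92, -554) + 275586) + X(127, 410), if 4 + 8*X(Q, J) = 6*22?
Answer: 275048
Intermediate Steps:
X(Q, J) = 16 (X(Q, J) = -½ + (6*22)/8 = -½ + (⅛)*132 = -½ + 33/2 = 16)
(m(92, -554) + 275586) + X(127, 410) = (-554 + 275586) + 16 = 275032 + 16 = 275048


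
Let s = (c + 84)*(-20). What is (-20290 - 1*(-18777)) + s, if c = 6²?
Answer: -3913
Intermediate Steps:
c = 36
s = -2400 (s = (36 + 84)*(-20) = 120*(-20) = -2400)
(-20290 - 1*(-18777)) + s = (-20290 - 1*(-18777)) - 2400 = (-20290 + 18777) - 2400 = -1513 - 2400 = -3913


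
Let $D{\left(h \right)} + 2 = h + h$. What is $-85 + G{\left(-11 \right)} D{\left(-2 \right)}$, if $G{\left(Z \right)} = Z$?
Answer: $-19$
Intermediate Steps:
$D{\left(h \right)} = -2 + 2 h$ ($D{\left(h \right)} = -2 + \left(h + h\right) = -2 + 2 h$)
$-85 + G{\left(-11 \right)} D{\left(-2 \right)} = -85 - 11 \left(-2 + 2 \left(-2\right)\right) = -85 - 11 \left(-2 - 4\right) = -85 - -66 = -85 + 66 = -19$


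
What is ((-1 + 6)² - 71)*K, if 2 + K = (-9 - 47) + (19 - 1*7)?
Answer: 2116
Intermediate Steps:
K = -46 (K = -2 + ((-9 - 47) + (19 - 1*7)) = -2 + (-56 + (19 - 7)) = -2 + (-56 + 12) = -2 - 44 = -46)
((-1 + 6)² - 71)*K = ((-1 + 6)² - 71)*(-46) = (5² - 71)*(-46) = (25 - 71)*(-46) = -46*(-46) = 2116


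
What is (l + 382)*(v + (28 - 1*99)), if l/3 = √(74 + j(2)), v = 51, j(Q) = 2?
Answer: -7640 - 120*√19 ≈ -8163.1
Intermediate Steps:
l = 6*√19 (l = 3*√(74 + 2) = 3*√76 = 3*(2*√19) = 6*√19 ≈ 26.153)
(l + 382)*(v + (28 - 1*99)) = (6*√19 + 382)*(51 + (28 - 1*99)) = (382 + 6*√19)*(51 + (28 - 99)) = (382 + 6*√19)*(51 - 71) = (382 + 6*√19)*(-20) = -7640 - 120*√19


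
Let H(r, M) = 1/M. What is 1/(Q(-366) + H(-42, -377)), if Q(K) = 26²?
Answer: 377/254851 ≈ 0.0014793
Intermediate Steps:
Q(K) = 676
1/(Q(-366) + H(-42, -377)) = 1/(676 + 1/(-377)) = 1/(676 - 1/377) = 1/(254851/377) = 377/254851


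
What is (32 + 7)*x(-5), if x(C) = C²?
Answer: 975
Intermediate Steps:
(32 + 7)*x(-5) = (32 + 7)*(-5)² = 39*25 = 975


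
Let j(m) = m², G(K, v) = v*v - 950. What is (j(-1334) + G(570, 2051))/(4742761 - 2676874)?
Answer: 665023/229543 ≈ 2.8972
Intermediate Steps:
G(K, v) = -950 + v² (G(K, v) = v² - 950 = -950 + v²)
(j(-1334) + G(570, 2051))/(4742761 - 2676874) = ((-1334)² + (-950 + 2051²))/(4742761 - 2676874) = (1779556 + (-950 + 4206601))/2065887 = (1779556 + 4205651)*(1/2065887) = 5985207*(1/2065887) = 665023/229543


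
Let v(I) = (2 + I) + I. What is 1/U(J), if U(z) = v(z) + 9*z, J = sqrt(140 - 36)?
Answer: -1/6290 + 11*sqrt(26)/6290 ≈ 0.0087582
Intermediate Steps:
v(I) = 2 + 2*I
J = 2*sqrt(26) (J = sqrt(104) = 2*sqrt(26) ≈ 10.198)
U(z) = 2 + 11*z (U(z) = (2 + 2*z) + 9*z = 2 + 11*z)
1/U(J) = 1/(2 + 11*(2*sqrt(26))) = 1/(2 + 22*sqrt(26))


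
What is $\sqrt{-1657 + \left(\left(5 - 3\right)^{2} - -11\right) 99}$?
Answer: $2 i \sqrt{43} \approx 13.115 i$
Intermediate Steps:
$\sqrt{-1657 + \left(\left(5 - 3\right)^{2} - -11\right) 99} = \sqrt{-1657 + \left(2^{2} + 11\right) 99} = \sqrt{-1657 + \left(4 + 11\right) 99} = \sqrt{-1657 + 15 \cdot 99} = \sqrt{-1657 + 1485} = \sqrt{-172} = 2 i \sqrt{43}$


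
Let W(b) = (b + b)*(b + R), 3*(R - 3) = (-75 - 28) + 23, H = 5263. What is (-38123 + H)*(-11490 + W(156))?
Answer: -979162280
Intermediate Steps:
R = -71/3 (R = 3 + ((-75 - 28) + 23)/3 = 3 + (-103 + 23)/3 = 3 + (⅓)*(-80) = 3 - 80/3 = -71/3 ≈ -23.667)
W(b) = 2*b*(-71/3 + b) (W(b) = (b + b)*(b - 71/3) = (2*b)*(-71/3 + b) = 2*b*(-71/3 + b))
(-38123 + H)*(-11490 + W(156)) = (-38123 + 5263)*(-11490 + (⅔)*156*(-71 + 3*156)) = -32860*(-11490 + (⅔)*156*(-71 + 468)) = -32860*(-11490 + (⅔)*156*397) = -32860*(-11490 + 41288) = -32860*29798 = -979162280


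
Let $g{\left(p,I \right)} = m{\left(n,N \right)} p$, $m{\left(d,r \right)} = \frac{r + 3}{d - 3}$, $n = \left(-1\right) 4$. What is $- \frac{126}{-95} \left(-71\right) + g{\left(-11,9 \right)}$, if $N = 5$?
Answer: $- \frac{54262}{665} \approx -81.597$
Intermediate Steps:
$n = -4$
$m{\left(d,r \right)} = \frac{3 + r}{-3 + d}$
$g{\left(p,I \right)} = - \frac{8 p}{7}$ ($g{\left(p,I \right)} = \frac{3 + 5}{-3 - 4} p = \frac{1}{-7} \cdot 8 p = \left(- \frac{1}{7}\right) 8 p = - \frac{8 p}{7}$)
$- \frac{126}{-95} \left(-71\right) + g{\left(-11,9 \right)} = - \frac{126}{-95} \left(-71\right) - - \frac{88}{7} = \left(-126\right) \left(- \frac{1}{95}\right) \left(-71\right) + \frac{88}{7} = \frac{126}{95} \left(-71\right) + \frac{88}{7} = - \frac{8946}{95} + \frac{88}{7} = - \frac{54262}{665}$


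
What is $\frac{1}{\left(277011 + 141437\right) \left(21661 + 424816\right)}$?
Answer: $\frac{1}{186827407696} \approx 5.3525 \cdot 10^{-12}$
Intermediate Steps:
$\frac{1}{\left(277011 + 141437\right) \left(21661 + 424816\right)} = \frac{1}{418448 \cdot 446477} = \frac{1}{186827407696}$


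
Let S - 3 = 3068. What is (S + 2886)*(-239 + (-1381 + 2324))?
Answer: 4193728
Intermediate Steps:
S = 3071 (S = 3 + 3068 = 3071)
(S + 2886)*(-239 + (-1381 + 2324)) = (3071 + 2886)*(-239 + (-1381 + 2324)) = 5957*(-239 + 943) = 5957*704 = 4193728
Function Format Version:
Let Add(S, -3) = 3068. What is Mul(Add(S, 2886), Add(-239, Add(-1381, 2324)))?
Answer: 4193728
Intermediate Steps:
S = 3071 (S = Add(3, 3068) = 3071)
Mul(Add(S, 2886), Add(-239, Add(-1381, 2324))) = Mul(Add(3071, 2886), Add(-239, Add(-1381, 2324))) = Mul(5957, Add(-239, 943)) = Mul(5957, 704) = 4193728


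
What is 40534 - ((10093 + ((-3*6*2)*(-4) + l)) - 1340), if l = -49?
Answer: 31686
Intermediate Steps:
40534 - ((10093 + ((-3*6*2)*(-4) + l)) - 1340) = 40534 - ((10093 + ((-3*6*2)*(-4) - 49)) - 1340) = 40534 - ((10093 + (-18*2*(-4) - 49)) - 1340) = 40534 - ((10093 + (-36*(-4) - 49)) - 1340) = 40534 - ((10093 + (144 - 49)) - 1340) = 40534 - ((10093 + 95) - 1340) = 40534 - (10188 - 1340) = 40534 - 1*8848 = 40534 - 8848 = 31686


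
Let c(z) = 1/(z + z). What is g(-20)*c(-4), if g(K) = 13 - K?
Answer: -33/8 ≈ -4.1250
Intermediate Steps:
c(z) = 1/(2*z)
g(-20)*c(-4) = (13 - 1*(-20))*((½)/(-4)) = (13 + 20)*((½)*(-¼)) = 33*(-⅛) = -33/8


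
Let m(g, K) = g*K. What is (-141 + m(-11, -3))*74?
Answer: -7992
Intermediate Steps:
m(g, K) = K*g
(-141 + m(-11, -3))*74 = (-141 - 3*(-11))*74 = (-141 + 33)*74 = -108*74 = -7992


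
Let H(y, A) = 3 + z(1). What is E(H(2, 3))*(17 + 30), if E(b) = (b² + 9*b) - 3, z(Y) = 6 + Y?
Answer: 8789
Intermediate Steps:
H(y, A) = 10 (H(y, A) = 3 + (6 + 1) = 3 + 7 = 10)
E(b) = -3 + b² + 9*b
E(H(2, 3))*(17 + 30) = (-3 + 10² + 9*10)*(17 + 30) = (-3 + 100 + 90)*47 = 187*47 = 8789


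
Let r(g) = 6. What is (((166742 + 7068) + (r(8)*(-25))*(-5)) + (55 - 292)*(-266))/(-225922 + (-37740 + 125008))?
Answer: -118801/69327 ≈ -1.7136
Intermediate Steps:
(((166742 + 7068) + (r(8)*(-25))*(-5)) + (55 - 292)*(-266))/(-225922 + (-37740 + 125008)) = (((166742 + 7068) + (6*(-25))*(-5)) + (55 - 292)*(-266))/(-225922 + (-37740 + 125008)) = ((173810 - 150*(-5)) - 237*(-266))/(-225922 + 87268) = ((173810 + 750) + 63042)/(-138654) = (174560 + 63042)*(-1/138654) = 237602*(-1/138654) = -118801/69327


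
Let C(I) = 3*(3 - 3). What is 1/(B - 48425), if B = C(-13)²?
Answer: -1/48425 ≈ -2.0650e-5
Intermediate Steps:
C(I) = 0 (C(I) = 3*0 = 0)
B = 0 (B = 0² = 0)
1/(B - 48425) = 1/(0 - 48425) = 1/(-48425) = -1/48425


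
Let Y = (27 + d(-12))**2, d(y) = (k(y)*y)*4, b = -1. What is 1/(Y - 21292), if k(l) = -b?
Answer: -1/20851 ≈ -4.7959e-5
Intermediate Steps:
k(l) = 1 (k(l) = -1*(-1) = 1)
d(y) = 4*y (d(y) = (1*y)*4 = y*4 = 4*y)
Y = 441 (Y = (27 + 4*(-12))**2 = (27 - 48)**2 = (-21)**2 = 441)
1/(Y - 21292) = 1/(441 - 21292) = 1/(-20851) = -1/20851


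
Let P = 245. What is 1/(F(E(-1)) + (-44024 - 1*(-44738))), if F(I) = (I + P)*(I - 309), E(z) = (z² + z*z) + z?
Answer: -1/75054 ≈ -1.3324e-5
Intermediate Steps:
E(z) = z + 2*z² (E(z) = (z² + z²) + z = 2*z² + z = z + 2*z²)
F(I) = (-309 + I)*(245 + I) (F(I) = (I + 245)*(I - 309) = (245 + I)*(-309 + I) = (-309 + I)*(245 + I))
1/(F(E(-1)) + (-44024 - 1*(-44738))) = 1/((-75705 + (-(1 + 2*(-1)))² - (-64)*(1 + 2*(-1))) + (-44024 - 1*(-44738))) = 1/((-75705 + (-(1 - 2))² - (-64)*(1 - 2)) + (-44024 + 44738)) = 1/((-75705 + (-1*(-1))² - (-64)*(-1)) + 714) = 1/((-75705 + 1² - 64*1) + 714) = 1/((-75705 + 1 - 64) + 714) = 1/(-75768 + 714) = 1/(-75054) = -1/75054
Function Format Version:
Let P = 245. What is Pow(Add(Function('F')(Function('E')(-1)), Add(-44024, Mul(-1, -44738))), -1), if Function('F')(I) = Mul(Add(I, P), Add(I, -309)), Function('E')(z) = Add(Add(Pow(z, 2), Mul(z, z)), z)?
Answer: Rational(-1, 75054) ≈ -1.3324e-5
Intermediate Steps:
Function('E')(z) = Add(z, Mul(2, Pow(z, 2))) (Function('E')(z) = Add(Add(Pow(z, 2), Pow(z, 2)), z) = Add(Mul(2, Pow(z, 2)), z) = Add(z, Mul(2, Pow(z, 2))))
Function('F')(I) = Mul(Add(-309, I), Add(245, I)) (Function('F')(I) = Mul(Add(I, 245), Add(I, -309)) = Mul(Add(245, I), Add(-309, I)) = Mul(Add(-309, I), Add(245, I)))
Pow(Add(Function('F')(Function('E')(-1)), Add(-44024, Mul(-1, -44738))), -1) = Pow(Add(Add(-75705, Pow(Mul(-1, Add(1, Mul(2, -1))), 2), Mul(-64, Mul(-1, Add(1, Mul(2, -1))))), Add(-44024, Mul(-1, -44738))), -1) = Pow(Add(Add(-75705, Pow(Mul(-1, Add(1, -2)), 2), Mul(-64, Mul(-1, Add(1, -2)))), Add(-44024, 44738)), -1) = Pow(Add(Add(-75705, Pow(Mul(-1, -1), 2), Mul(-64, Mul(-1, -1))), 714), -1) = Pow(Add(Add(-75705, Pow(1, 2), Mul(-64, 1)), 714), -1) = Pow(Add(Add(-75705, 1, -64), 714), -1) = Pow(Add(-75768, 714), -1) = Pow(-75054, -1) = Rational(-1, 75054)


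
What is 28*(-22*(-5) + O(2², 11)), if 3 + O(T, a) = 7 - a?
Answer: 2884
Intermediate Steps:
O(T, a) = 4 - a (O(T, a) = -3 + (7 - a) = 4 - a)
28*(-22*(-5) + O(2², 11)) = 28*(-22*(-5) + (4 - 1*11)) = 28*(110 + (4 - 11)) = 28*(110 - 7) = 28*103 = 2884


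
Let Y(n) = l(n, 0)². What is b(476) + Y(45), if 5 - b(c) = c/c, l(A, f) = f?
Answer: 4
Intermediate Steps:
Y(n) = 0 (Y(n) = 0² = 0)
b(c) = 4 (b(c) = 5 - c/c = 5 - 1*1 = 5 - 1 = 4)
b(476) + Y(45) = 4 + 0 = 4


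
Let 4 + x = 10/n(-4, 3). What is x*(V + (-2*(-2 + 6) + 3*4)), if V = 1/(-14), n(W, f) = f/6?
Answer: 440/7 ≈ 62.857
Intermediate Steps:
n(W, f) = f/6 (n(W, f) = f*(⅙) = f/6)
x = 16 (x = -4 + 10/(((⅙)*3)) = -4 + 10/(½) = -4 + 10*2 = -4 + 20 = 16)
V = -1/14 ≈ -0.071429
x*(V + (-2*(-2 + 6) + 3*4)) = 16*(-1/14 + (-2*(-2 + 6) + 3*4)) = 16*(-1/14 + (-2*4 + 12)) = 16*(-1/14 + (-8 + 12)) = 16*(-1/14 + 4) = 16*(55/14) = 440/7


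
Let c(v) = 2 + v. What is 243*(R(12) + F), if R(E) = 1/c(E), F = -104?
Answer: -353565/14 ≈ -25255.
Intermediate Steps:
R(E) = 1/(2 + E)
243*(R(12) + F) = 243*(1/(2 + 12) - 104) = 243*(1/14 - 104) = 243*(-1455/14) = -353565/14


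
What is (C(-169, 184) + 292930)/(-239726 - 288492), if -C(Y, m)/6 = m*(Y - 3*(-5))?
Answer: -231473/264109 ≈ -0.87643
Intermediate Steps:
C(Y, m) = -6*m*(15 + Y) (C(Y, m) = -6*m*(Y - 3*(-5)) = -6*m*(Y + 15) = -6*m*(15 + Y))
(C(-169, 184) + 292930)/(-239726 - 288492) = (-6*184*(15 - 169) + 292930)/(-239726 - 288492) = (-6*184*(-154) + 292930)/(-528218) = (170016 + 292930)*(-1/528218) = 462946*(-1/528218) = -231473/264109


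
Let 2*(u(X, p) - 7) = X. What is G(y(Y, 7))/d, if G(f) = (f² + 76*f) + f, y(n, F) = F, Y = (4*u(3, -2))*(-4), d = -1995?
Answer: -28/95 ≈ -0.29474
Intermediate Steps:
u(X, p) = 7 + X/2
Y = -136 (Y = (4*(7 + (½)*3))*(-4) = (4*(7 + 3/2))*(-4) = (4*(17/2))*(-4) = 34*(-4) = -136)
G(f) = f² + 77*f
G(y(Y, 7))/d = (7*(77 + 7))/(-1995) = (7*84)*(-1/1995) = 588*(-1/1995) = -28/95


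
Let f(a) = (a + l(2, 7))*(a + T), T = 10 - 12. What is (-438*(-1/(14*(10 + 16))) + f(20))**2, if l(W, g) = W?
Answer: 5225988681/33124 ≈ 1.5777e+5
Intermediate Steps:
T = -2
f(a) = (-2 + a)*(2 + a) (f(a) = (a + 2)*(a - 2) = (2 + a)*(-2 + a) = (-2 + a)*(2 + a))
(-438*(-1/(14*(10 + 16))) + f(20))**2 = (-438*(-1/(14*(10 + 16))) + (-4 + 20**2))**2 = (-438/(26*(-14)) + (-4 + 400))**2 = (-438/(-364) + 396)**2 = (-438*(-1/364) + 396)**2 = (219/182 + 396)**2 = (72291/182)**2 = 5225988681/33124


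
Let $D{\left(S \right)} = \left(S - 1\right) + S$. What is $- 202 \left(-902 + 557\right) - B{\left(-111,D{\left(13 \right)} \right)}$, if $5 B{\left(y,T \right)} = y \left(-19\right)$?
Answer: $\frac{346341}{5} \approx 69268.0$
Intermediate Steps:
$D{\left(S \right)} = -1 + 2 S$ ($D{\left(S \right)} = \left(-1 + S\right) + S = -1 + 2 S$)
$B{\left(y,T \right)} = - \frac{19 y}{5}$ ($B{\left(y,T \right)} = \frac{y \left(-19\right)}{5} = \frac{\left(-19\right) y}{5} = - \frac{19 y}{5}$)
$- 202 \left(-902 + 557\right) - B{\left(-111,D{\left(13 \right)} \right)} = - 202 \left(-902 + 557\right) - \left(- \frac{19}{5}\right) \left(-111\right) = \left(-202\right) \left(-345\right) - \frac{2109}{5} = 69690 - \frac{2109}{5} = \frac{346341}{5}$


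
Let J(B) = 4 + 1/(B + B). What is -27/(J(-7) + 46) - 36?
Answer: -8514/233 ≈ -36.541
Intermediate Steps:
J(B) = 4 + 1/(2*B)
-27/(J(-7) + 46) - 36 = -27/((4 + (½)/(-7)) + 46) - 36 = -27/((4 + (½)*(-⅐)) + 46) - 36 = -27/((4 - 1/14) + 46) - 36 = -27/(55/14 + 46) - 36 = -27/699/14 - 36 = -27*14/699 - 36 = -126/233 - 36 = -8514/233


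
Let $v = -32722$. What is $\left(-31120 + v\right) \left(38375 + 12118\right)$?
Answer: $-3223574106$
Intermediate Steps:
$\left(-31120 + v\right) \left(38375 + 12118\right) = \left(-31120 - 32722\right) \left(38375 + 12118\right) = \left(-63842\right) 50493 = -3223574106$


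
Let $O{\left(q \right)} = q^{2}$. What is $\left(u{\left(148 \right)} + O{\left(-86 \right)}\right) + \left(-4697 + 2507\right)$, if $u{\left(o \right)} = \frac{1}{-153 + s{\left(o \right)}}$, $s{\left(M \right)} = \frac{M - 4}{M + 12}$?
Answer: $\frac{7918316}{1521} \approx 5206.0$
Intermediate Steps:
$s{\left(M \right)} = \frac{-4 + M}{12 + M}$
$u{\left(o \right)} = \frac{1}{-153 + \frac{-4 + o}{12 + o}}$
$\left(u{\left(148 \right)} + O{\left(-86 \right)}\right) + \left(-4697 + 2507\right) = \left(\frac{12 + 148}{8 \left(-230 - 2812\right)} + \left(-86\right)^{2}\right) + \left(-4697 + 2507\right) = \left(\frac{1}{8} \frac{1}{-230 - 2812} \cdot 160 + 7396\right) - 2190 = \left(\frac{1}{8} \frac{1}{-3042} \cdot 160 + 7396\right) - 2190 = \left(\frac{1}{8} \left(- \frac{1}{3042}\right) 160 + 7396\right) - 2190 = \left(- \frac{10}{1521} + 7396\right) - 2190 = \frac{11249306}{1521} - 2190 = \frac{7918316}{1521}$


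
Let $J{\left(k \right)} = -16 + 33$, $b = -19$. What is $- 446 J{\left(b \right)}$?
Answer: $-7582$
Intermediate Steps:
$J{\left(k \right)} = 17$
$- 446 J{\left(b \right)} = \left(-446\right) 17 = -7582$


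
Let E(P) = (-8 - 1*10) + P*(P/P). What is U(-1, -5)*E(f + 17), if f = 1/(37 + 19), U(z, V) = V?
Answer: 275/56 ≈ 4.9107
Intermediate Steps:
f = 1/56 ≈ 0.017857
E(P) = -18 + P (E(P) = (-8 - 10) + P*1 = -18 + P)
U(-1, -5)*E(f + 17) = -5*(-18 + (1/56 + 17)) = -5*(-18 + 953/56) = -5*(-55/56) = 275/56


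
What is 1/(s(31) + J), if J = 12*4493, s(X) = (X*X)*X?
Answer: 1/83707 ≈ 1.1946e-5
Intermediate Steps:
s(X) = X³ (s(X) = X²*X = X³)
J = 53916
1/(s(31) + J) = 1/(31³ + 53916) = 1/(29791 + 53916) = 1/83707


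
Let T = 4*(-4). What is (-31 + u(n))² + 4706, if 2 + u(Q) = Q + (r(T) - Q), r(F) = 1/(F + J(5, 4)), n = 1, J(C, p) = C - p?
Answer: 1304866/225 ≈ 5799.4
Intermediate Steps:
T = -16
r(F) = 1/(1 + F) (r(F) = 1/(F + (5 - 1*4)) = 1/(F + (5 - 4)) = 1/(F + 1) = 1/(1 + F))
u(Q) = -31/15 (u(Q) = -2 + (Q + (1/(1 - 16) - Q)) = -2 + (Q + (1/(-15) - Q)) = -2 + (Q + (-1/15 - Q)) = -2 - 1/15 = -31/15)
(-31 + u(n))² + 4706 = (-31 - 31/15)² + 4706 = (-496/15)² + 4706 = 246016/225 + 4706 = 1304866/225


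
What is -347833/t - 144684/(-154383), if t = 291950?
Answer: -3819669413/15024038950 ≈ -0.25424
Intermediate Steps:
-347833/t - 144684/(-154383) = -347833/291950 - 144684/(-154383) = -347833*1/291950 - 144684*(-1/154383) = -347833/291950 + 48228/51461 = -3819669413/15024038950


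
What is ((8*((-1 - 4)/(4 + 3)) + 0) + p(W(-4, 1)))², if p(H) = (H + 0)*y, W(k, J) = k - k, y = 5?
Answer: 1600/49 ≈ 32.653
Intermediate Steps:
W(k, J) = 0
p(H) = 5*H (p(H) = (H + 0)*5 = H*5 = 5*H)
((8*((-1 - 4)/(4 + 3)) + 0) + p(W(-4, 1)))² = ((8*((-1 - 4)/(4 + 3)) + 0) + 5*0)² = ((8*(-5/7) + 0) + 0)² = ((-40/7 + 0) + 0)² = (-40/7 + 0)² = (-40/7)² = 1600/49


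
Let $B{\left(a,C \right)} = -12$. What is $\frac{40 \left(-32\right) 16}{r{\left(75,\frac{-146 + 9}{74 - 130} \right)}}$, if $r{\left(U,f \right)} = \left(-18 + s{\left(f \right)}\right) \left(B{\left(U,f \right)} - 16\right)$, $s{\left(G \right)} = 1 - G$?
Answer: $- \frac{40960}{1089} \approx -37.612$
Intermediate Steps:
$r{\left(U,f \right)} = 476 + 28 f$ ($r{\left(U,f \right)} = \left(-18 - \left(-1 + f\right)\right) \left(-12 - 16\right) = \left(-17 - f\right) \left(-28\right) = 476 + 28 f$)
$\frac{40 \left(-32\right) 16}{r{\left(75,\frac{-146 + 9}{74 - 130} \right)}} = \frac{40 \left(-32\right) 16}{476 + 28 \frac{-146 + 9}{74 - 130}} = \frac{\left(-1280\right) 16}{476 + 28 \left(- \frac{137}{-56}\right)} = - \frac{20480}{476 + 28 \left(\left(-137\right) \left(- \frac{1}{56}\right)\right)} = - \frac{20480}{476 + 28 \cdot \frac{137}{56}} = - \frac{20480}{476 + \frac{137}{2}} = - \frac{20480}{\frac{1089}{2}} = \left(-20480\right) \frac{2}{1089} = - \frac{40960}{1089}$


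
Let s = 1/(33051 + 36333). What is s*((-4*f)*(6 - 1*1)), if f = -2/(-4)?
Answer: -5/34692 ≈ -0.00014413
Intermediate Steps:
f = 1/2 (f = -2*(-1/4) = 1/2 ≈ 0.50000)
s = 1/69384 ≈ 1.4413e-5
s*((-4*f)*(6 - 1*1)) = ((-4*1/2)*(6 - 1*1))/69384 = (-2*(6 - 1))/69384 = (-2*5)/69384 = (1/69384)*(-10) = -5/34692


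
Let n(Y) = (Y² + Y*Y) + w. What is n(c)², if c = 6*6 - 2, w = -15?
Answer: 5276209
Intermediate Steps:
c = 34 (c = 36 - 2 = 34)
n(Y) = -15 + 2*Y² (n(Y) = (Y² + Y*Y) - 15 = (Y² + Y²) - 15 = 2*Y² - 15 = -15 + 2*Y²)
n(c)² = (-15 + 2*34²)² = (-15 + 2*1156)² = (-15 + 2312)² = 2297² = 5276209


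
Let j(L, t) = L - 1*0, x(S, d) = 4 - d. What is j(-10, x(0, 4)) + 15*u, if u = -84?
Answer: -1270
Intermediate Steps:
j(L, t) = L (j(L, t) = L + 0 = L)
j(-10, x(0, 4)) + 15*u = -10 + 15*(-84) = -10 - 1260 = -1270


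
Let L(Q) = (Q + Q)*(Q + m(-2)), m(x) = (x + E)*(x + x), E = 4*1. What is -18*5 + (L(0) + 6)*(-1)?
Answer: -96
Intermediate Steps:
E = 4
m(x) = 2*x*(4 + x) (m(x) = (x + 4)*(x + x) = (4 + x)*(2*x) = 2*x*(4 + x))
L(Q) = 2*Q*(-8 + Q) (L(Q) = (Q + Q)*(Q + 2*(-2)*(4 - 2)) = (2*Q)*(Q + 2*(-2)*2) = (2*Q)*(Q - 8) = (2*Q)*(-8 + Q) = 2*Q*(-8 + Q))
-18*5 + (L(0) + 6)*(-1) = -18*5 + (2*0*(-8 + 0) + 6)*(-1) = -90 + (2*0*(-8) + 6)*(-1) = -90 + (0 + 6)*(-1) = -90 + 6*(-1) = -90 - 6 = -96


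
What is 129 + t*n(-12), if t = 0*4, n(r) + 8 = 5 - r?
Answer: 129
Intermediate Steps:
n(r) = -3 - r (n(r) = -8 + (5 - r) = -3 - r)
t = 0
129 + t*n(-12) = 129 + 0*(-3 - 1*(-12)) = 129 + 0*(-3 + 12) = 129 + 0*9 = 129 + 0 = 129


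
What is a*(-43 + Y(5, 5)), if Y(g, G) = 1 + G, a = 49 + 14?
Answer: -2331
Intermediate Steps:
a = 63
a*(-43 + Y(5, 5)) = 63*(-43 + (1 + 5)) = 63*(-43 + 6) = 63*(-37) = -2331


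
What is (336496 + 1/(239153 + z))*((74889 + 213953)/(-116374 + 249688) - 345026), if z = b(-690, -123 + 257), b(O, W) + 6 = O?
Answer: -615125295846775899951/5298276083 ≈ -1.1610e+11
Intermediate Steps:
b(O, W) = -6 + O
z = -696 (z = -6 - 690 = -696)
(336496 + 1/(239153 + z))*((74889 + 213953)/(-116374 + 249688) - 345026) = (336496 + 1/(239153 - 696))*((74889 + 213953)/(-116374 + 249688) - 345026) = (336496 + 1/238457)*(288842/133314 - 345026) = (336496 + 1/238457)*(288842*(1/133314) - 345026) = 80239826673*(144421/66657 - 345026)/238457 = (80239826673/238457)*(-22998253661/66657) = -615125295846775899951/5298276083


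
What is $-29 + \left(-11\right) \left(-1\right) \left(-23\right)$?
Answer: $-282$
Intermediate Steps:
$-29 + \left(-11\right) \left(-1\right) \left(-23\right) = -29 + 11 \left(-23\right) = -29 - 253 = -282$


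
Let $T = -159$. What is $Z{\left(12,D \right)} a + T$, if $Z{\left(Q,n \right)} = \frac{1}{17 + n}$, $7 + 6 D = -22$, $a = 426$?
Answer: $- \frac{9051}{73} \approx -123.99$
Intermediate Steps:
$D = - \frac{29}{6}$ ($D = - \frac{7}{6} + \frac{1}{6} \left(-22\right) = - \frac{7}{6} - \frac{11}{3} = - \frac{29}{6} \approx -4.8333$)
$Z{\left(12,D \right)} a + T = \frac{1}{17 - \frac{29}{6}} \cdot 426 - 159 = \frac{1}{\frac{73}{6}} \cdot 426 - 159 = \frac{6}{73} \cdot 426 - 159 = \frac{2556}{73} - 159 = - \frac{9051}{73}$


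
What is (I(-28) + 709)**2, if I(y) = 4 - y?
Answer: 549081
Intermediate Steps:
(I(-28) + 709)**2 = ((4 - 1*(-28)) + 709)**2 = ((4 + 28) + 709)**2 = (32 + 709)**2 = 741**2 = 549081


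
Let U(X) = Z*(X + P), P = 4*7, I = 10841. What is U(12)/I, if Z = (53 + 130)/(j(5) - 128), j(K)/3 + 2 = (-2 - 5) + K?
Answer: -366/75887 ≈ -0.0048230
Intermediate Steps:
j(K) = -27 + 3*K (j(K) = -6 + 3*((-2 - 5) + K) = -6 + 3*(-7 + K) = -6 + (-21 + 3*K) = -27 + 3*K)
P = 28
Z = -183/140 (Z = (53 + 130)/((-27 + 3*5) - 128) = 183/((-27 + 15) - 128) = 183/(-12 - 128) = 183/(-140) = 183*(-1/140) = -183/140 ≈ -1.3071)
U(X) = -183/5 - 183*X/140 (U(X) = -183*(X + 28)/140 = -183*(28 + X)/140 = -183/5 - 183*X/140)
U(12)/I = (-183/5 - 183/140*12)/10841 = (-183/5 - 549/35)*(1/10841) = -366/7*1/10841 = -366/75887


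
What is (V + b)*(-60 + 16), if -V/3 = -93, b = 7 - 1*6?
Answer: -12320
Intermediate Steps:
b = 1 (b = 7 - 6 = 1)
V = 279 (V = -3*(-93) = 279)
(V + b)*(-60 + 16) = (279 + 1)*(-60 + 16) = 280*(-44) = -12320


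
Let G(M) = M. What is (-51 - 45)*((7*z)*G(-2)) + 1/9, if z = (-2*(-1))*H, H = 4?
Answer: 96769/9 ≈ 10752.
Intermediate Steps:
z = 8 (z = -2*(-1)*4 = 2*4 = 8)
(-51 - 45)*((7*z)*G(-2)) + 1/9 = (-51 - 45)*((7*8)*(-2)) + 1/9 = -5376*(-2) + ⅑ = -96*(-112) + ⅑ = 10752 + ⅑ = 96769/9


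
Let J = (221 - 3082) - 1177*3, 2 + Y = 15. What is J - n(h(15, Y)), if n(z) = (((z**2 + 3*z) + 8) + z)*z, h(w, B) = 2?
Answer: -6432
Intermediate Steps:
Y = 13 (Y = -2 + 15 = 13)
n(z) = z*(8 + z**2 + 4*z) (n(z) = ((8 + z**2 + 3*z) + z)*z = (8 + z**2 + 4*z)*z = z*(8 + z**2 + 4*z))
J = -6392 (J = -2861 - 3531 = -6392)
J - n(h(15, Y)) = -6392 - 2*(8 + 2**2 + 4*2) = -6392 - 2*(8 + 4 + 8) = -6392 - 2*20 = -6392 - 1*40 = -6392 - 40 = -6432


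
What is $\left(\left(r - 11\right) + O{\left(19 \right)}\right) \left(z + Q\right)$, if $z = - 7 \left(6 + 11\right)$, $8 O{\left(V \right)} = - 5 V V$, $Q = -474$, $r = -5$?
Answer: $\frac{1146269}{8} \approx 1.4328 \cdot 10^{5}$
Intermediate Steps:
$O{\left(V \right)} = - \frac{5 V^{2}}{8}$ ($O{\left(V \right)} = \frac{- 5 V V}{8} = \frac{\left(-5\right) V^{2}}{8} = - \frac{5 V^{2}}{8}$)
$z = -119$ ($z = \left(-7\right) 17 = -119$)
$\left(\left(r - 11\right) + O{\left(19 \right)}\right) \left(z + Q\right) = \left(\left(-5 - 11\right) - \frac{5 \cdot 19^{2}}{8}\right) \left(-119 - 474\right) = \left(\left(-5 - 11\right) - \frac{1805}{8}\right) \left(-593\right) = \left(-16 - \frac{1805}{8}\right) \left(-593\right) = \left(- \frac{1933}{8}\right) \left(-593\right) = \frac{1146269}{8}$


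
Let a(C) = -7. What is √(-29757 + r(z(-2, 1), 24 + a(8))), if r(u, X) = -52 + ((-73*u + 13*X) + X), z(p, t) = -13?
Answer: I*√28622 ≈ 169.18*I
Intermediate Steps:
r(u, X) = -52 - 73*u + 14*X (r(u, X) = -52 + (-73*u + 14*X) = -52 - 73*u + 14*X)
√(-29757 + r(z(-2, 1), 24 + a(8))) = √(-29757 + (-52 - 73*(-13) + 14*(24 - 7))) = √(-29757 + (-52 + 949 + 14*17)) = √(-29757 + (-52 + 949 + 238)) = √(-29757 + 1135) = √(-28622) = I*√28622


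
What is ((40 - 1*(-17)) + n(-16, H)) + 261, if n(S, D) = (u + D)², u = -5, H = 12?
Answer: 367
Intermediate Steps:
n(S, D) = (-5 + D)²
((40 - 1*(-17)) + n(-16, H)) + 261 = ((40 - 1*(-17)) + (-5 + 12)²) + 261 = ((40 + 17) + 7²) + 261 = (57 + 49) + 261 = 106 + 261 = 367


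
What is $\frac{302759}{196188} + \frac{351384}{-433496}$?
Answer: $\frac{7788436409}{10630839156} \approx 0.73263$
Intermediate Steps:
$\frac{302759}{196188} + \frac{351384}{-433496} = 302759 \cdot \frac{1}{196188} + 351384 \left(- \frac{1}{433496}\right) = \frac{302759}{196188} - \frac{43923}{54187} = \frac{7788436409}{10630839156}$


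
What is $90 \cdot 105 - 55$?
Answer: $9395$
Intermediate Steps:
$90 \cdot 105 - 55 = 9450 - 55 = 9395$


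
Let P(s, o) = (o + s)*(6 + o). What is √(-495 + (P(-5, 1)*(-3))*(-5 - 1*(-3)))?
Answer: I*√663 ≈ 25.749*I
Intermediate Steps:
P(s, o) = (6 + o)*(o + s)
√(-495 + (P(-5, 1)*(-3))*(-5 - 1*(-3))) = √(-495 + ((1² + 6*1 + 6*(-5) + 1*(-5))*(-3))*(-5 - 1*(-3))) = √(-495 + ((1 + 6 - 30 - 5)*(-3))*(-5 + 3)) = √(-495 - 28*(-3)*(-2)) = √(-495 + 84*(-2)) = √(-495 - 168) = √(-663) = I*√663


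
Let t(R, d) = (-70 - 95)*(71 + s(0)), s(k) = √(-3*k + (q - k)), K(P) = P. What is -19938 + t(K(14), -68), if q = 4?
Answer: -31983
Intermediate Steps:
s(k) = √(4 - 4*k) (s(k) = √(-3*k + (4 - k)) = √(4 - 4*k))
t(R, d) = -12045 (t(R, d) = (-70 - 95)*(71 + 2*√(1 - 1*0)) = -165*(71 + 2*√(1 + 0)) = -165*(71 + 2*√1) = -165*(71 + 2*1) = -165*(71 + 2) = -165*73 = -12045)
-19938 + t(K(14), -68) = -19938 - 12045 = -31983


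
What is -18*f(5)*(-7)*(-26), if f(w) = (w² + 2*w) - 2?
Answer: -108108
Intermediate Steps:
f(w) = -2 + w² + 2*w
-18*f(5)*(-7)*(-26) = -18*(-2 + 5² + 2*5)*(-7)*(-26) = -18*(-2 + 25 + 10)*(-7)*(-26) = -594*(-7)*(-26) = -18*(-231)*(-26) = 4158*(-26) = -108108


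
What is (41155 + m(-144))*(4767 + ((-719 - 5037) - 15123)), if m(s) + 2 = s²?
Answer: -997155568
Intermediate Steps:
m(s) = -2 + s²
(41155 + m(-144))*(4767 + ((-719 - 5037) - 15123)) = (41155 + (-2 + (-144)²))*(4767 + ((-719 - 5037) - 15123)) = (41155 + (-2 + 20736))*(4767 + (-5756 - 15123)) = (41155 + 20734)*(4767 - 20879) = 61889*(-16112) = -997155568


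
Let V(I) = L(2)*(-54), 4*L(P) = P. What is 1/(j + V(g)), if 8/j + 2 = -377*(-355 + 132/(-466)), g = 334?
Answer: -31207971/842613353 ≈ -0.037037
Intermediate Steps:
L(P) = P/4
j = 1864/31207971 (j = 8/(-2 - 377*(-355 + 132/(-466))) = 8/(-2 - 377*(-355 + 132*(-1/466))) = 8/(-2 - 377*(-355 - 66/233)) = 8/(-2 - 377*(-82781/233)) = 8/(-2 + 31208437/233) = 8/(31207971/233) = 8*(233/31207971) = 1864/31207971 ≈ 5.9728e-5)
V(I) = -27 (V(I) = ((¼)*2)*(-54) = (½)*(-54) = -27)
1/(j + V(g)) = 1/(1864/31207971 - 27) = 1/(-842613353/31207971) = -31207971/842613353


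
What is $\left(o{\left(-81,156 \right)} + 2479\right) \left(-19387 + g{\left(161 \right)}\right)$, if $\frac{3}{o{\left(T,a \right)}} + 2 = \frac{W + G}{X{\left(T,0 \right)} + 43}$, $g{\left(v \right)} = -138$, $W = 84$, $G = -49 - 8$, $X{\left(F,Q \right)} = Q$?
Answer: $- \frac{2853227300}{59} \approx -4.836 \cdot 10^{7}$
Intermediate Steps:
$G = -57$
$o{\left(T,a \right)} = - \frac{129}{59}$ ($o{\left(T,a \right)} = \frac{3}{-2 + \frac{84 - 57}{0 + 43}} = \frac{3}{-2 + \frac{27}{43}} = \frac{3}{- \frac{59}{43}} = 3 \left(- \frac{43}{59}\right) = - \frac{129}{59}$)
$\left(o{\left(-81,156 \right)} + 2479\right) \left(-19387 + g{\left(161 \right)}\right) = \left(- \frac{129}{59} + 2479\right) \left(-19387 - 138\right) = \frac{146132}{59} \left(-19525\right) = - \frac{2853227300}{59}$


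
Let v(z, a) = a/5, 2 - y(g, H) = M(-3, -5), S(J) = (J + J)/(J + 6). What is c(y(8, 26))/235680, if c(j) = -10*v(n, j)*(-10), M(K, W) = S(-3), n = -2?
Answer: 1/2946 ≈ 0.00033944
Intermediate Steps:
S(J) = 2*J/(6 + J) (S(J) = (2*J)/(6 + J) = 2*J/(6 + J))
M(K, W) = -2 (M(K, W) = 2*(-3)/(6 - 3) = 2*(-3)/3 = 2*(-3)*(⅓) = -2)
y(g, H) = 4 (y(g, H) = 2 - 1*(-2) = 2 + 2 = 4)
v(z, a) = a/5 (v(z, a) = a*(⅕) = a/5)
c(j) = 20*j (c(j) = -2*j*(-10) = 20*j)
c(y(8, 26))/235680 = (20*4)/235680 = 80*(1/235680) = 1/2946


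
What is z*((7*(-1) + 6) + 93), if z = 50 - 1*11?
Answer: 3588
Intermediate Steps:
z = 39 (z = 50 - 11 = 39)
z*((7*(-1) + 6) + 93) = 39*((7*(-1) + 6) + 93) = 39*((-7 + 6) + 93) = 39*(-1 + 93) = 39*92 = 3588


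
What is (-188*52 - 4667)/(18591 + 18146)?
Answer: -14443/36737 ≈ -0.39315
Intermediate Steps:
(-188*52 - 4667)/(18591 + 18146) = (-9776 - 4667)/36737 = -14443*1/36737 = -14443/36737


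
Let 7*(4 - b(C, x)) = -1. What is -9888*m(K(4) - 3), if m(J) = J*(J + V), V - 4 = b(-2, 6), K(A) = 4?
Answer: -632832/7 ≈ -90405.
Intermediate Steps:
b(C, x) = 29/7 (b(C, x) = 4 - ⅐*(-1) = 4 + ⅐ = 29/7)
V = 57/7 (V = 4 + 29/7 = 57/7 ≈ 8.1429)
m(J) = J*(57/7 + J) (m(J) = J*(J + 57/7) = J*(57/7 + J))
-9888*m(K(4) - 3) = -9888*(4 - 3)*(57 + 7*(4 - 3))/7 = -9888*(57 + 7*1)/7 = -9888*(57 + 7)/7 = -9888*64/7 = -632832/7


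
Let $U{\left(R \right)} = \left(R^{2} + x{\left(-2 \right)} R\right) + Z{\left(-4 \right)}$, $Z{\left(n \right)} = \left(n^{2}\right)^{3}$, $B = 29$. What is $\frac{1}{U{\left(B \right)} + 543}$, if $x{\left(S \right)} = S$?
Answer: $\frac{1}{5422} \approx 0.00018443$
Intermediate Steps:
$Z{\left(n \right)} = n^{6}$
$U{\left(R \right)} = 4096 + R^{2} - 2 R$ ($U{\left(R \right)} = \left(R^{2} - 2 R\right) + \left(-4\right)^{6} = \left(R^{2} - 2 R\right) + 4096 = 4096 + R^{2} - 2 R$)
$\frac{1}{U{\left(B \right)} + 543} = \frac{1}{\left(4096 + 29^{2} - 58\right) + 543} = \frac{1}{\left(4096 + 841 - 58\right) + 543} = \frac{1}{4879 + 543} = \frac{1}{5422}$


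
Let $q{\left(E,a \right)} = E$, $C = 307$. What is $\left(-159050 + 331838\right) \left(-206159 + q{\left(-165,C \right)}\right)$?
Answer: $-35650311312$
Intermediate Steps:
$\left(-159050 + 331838\right) \left(-206159 + q{\left(-165,C \right)}\right) = \left(-159050 + 331838\right) \left(-206159 - 165\right) = 172788 \left(-206324\right) = -35650311312$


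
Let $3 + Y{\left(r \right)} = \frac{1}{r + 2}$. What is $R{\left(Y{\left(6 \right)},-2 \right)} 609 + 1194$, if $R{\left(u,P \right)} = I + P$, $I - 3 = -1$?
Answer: $1194$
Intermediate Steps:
$I = 2$ ($I = 3 - 1 = 2$)
$Y{\left(r \right)} = -3 + \frac{1}{2 + r}$ ($Y{\left(r \right)} = -3 + \frac{1}{r + 2} = -3 + \frac{1}{2 + r}$)
$R{\left(u,P \right)} = 2 + P$
$R{\left(Y{\left(6 \right)},-2 \right)} 609 + 1194 = \left(2 - 2\right) 609 + 1194 = 0 \cdot 609 + 1194 = 0 + 1194 = 1194$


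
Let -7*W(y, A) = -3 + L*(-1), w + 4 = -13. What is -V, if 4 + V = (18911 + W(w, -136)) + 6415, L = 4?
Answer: -25323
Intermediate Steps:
w = -17 (w = -4 - 13 = -17)
W(y, A) = 1 (W(y, A) = -(-3 + 4*(-1))/7 = -(-3 - 4)/7 = -⅐*(-7) = 1)
V = 25323 (V = -4 + ((18911 + 1) + 6415) = -4 + (18912 + 6415) = -4 + 25327 = 25323)
-V = -1*25323 = -25323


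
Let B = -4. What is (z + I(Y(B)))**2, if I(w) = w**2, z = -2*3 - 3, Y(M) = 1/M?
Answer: 20449/256 ≈ 79.879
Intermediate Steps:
z = -9 (z = -6 - 3 = -9)
(z + I(Y(B)))**2 = (-9 + (1/(-4))**2)**2 = (-9 + (-1/4)**2)**2 = (-9 + 1/16)**2 = (-143/16)**2 = 20449/256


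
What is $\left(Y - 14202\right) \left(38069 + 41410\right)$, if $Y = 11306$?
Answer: $-230171184$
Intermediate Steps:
$\left(Y - 14202\right) \left(38069 + 41410\right) = \left(11306 - 14202\right) \left(38069 + 41410\right) = \left(-2896\right) 79479 = -230171184$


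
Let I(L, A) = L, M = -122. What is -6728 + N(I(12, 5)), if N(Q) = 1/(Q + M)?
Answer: -740081/110 ≈ -6728.0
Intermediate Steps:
N(Q) = 1/(-122 + Q) (N(Q) = 1/(Q - 122) = 1/(-122 + Q))
-6728 + N(I(12, 5)) = -6728 + 1/(-122 + 12) = -6728 + 1/(-110) = -6728 - 1/110 = -740081/110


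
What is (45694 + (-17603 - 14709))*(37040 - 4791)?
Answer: 431556118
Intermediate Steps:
(45694 + (-17603 - 14709))*(37040 - 4791) = (45694 - 32312)*32249 = 13382*32249 = 431556118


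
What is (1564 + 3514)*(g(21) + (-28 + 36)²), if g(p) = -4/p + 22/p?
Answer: 2305412/7 ≈ 3.2934e+5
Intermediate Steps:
g(p) = 18/p
(1564 + 3514)*(g(21) + (-28 + 36)²) = (1564 + 3514)*(18/21 + (-28 + 36)²) = 5078*(18*(1/21) + 8²) = 5078*(6/7 + 64) = 5078*(454/7) = 2305412/7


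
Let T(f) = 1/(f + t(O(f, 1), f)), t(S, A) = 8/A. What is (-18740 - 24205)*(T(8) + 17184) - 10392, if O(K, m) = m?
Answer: -2213946131/3 ≈ -7.3798e+8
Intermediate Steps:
T(f) = 1/(f + 8/f)
(-18740 - 24205)*(T(8) + 17184) - 10392 = (-18740 - 24205)*(8/(8 + 8²) + 17184) - 10392 = -42945*(8/(8 + 64) + 17184) - 10392 = -42945*(8/72 + 17184) - 10392 = -42945*(8*(1/72) + 17184) - 10392 = -42945*(⅑ + 17184) - 10392 = -42945*154657/9 - 10392 = -2213914955/3 - 10392 = -2213946131/3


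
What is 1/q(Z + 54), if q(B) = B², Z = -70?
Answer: 1/256 ≈ 0.0039063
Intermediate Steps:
1/q(Z + 54) = 1/((-70 + 54)²) = 1/((-16)²) = 1/256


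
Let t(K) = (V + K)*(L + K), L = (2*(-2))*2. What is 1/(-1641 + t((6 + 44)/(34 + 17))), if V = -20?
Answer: -2601/3920981 ≈ -0.00066335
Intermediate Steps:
L = -8 (L = -4*2 = -8)
t(K) = (-20 + K)*(-8 + K)
1/(-1641 + t((6 + 44)/(34 + 17))) = 1/(-1641 + (160 + ((6 + 44)/(34 + 17))² - 28*(6 + 44)/(34 + 17))) = 1/(-1641 + (160 + (50/51)² - 1400/51)) = 1/(-1641 + (160 + (50*(1/51))² - 1400/51)) = 1/(-1641 + (160 + (50/51)² - 28*50/51)) = 1/(-1641 + (160 + 2500/2601 - 1400/51)) = 1/(-1641 + 347260/2601) = 1/(-3920981/2601) = -2601/3920981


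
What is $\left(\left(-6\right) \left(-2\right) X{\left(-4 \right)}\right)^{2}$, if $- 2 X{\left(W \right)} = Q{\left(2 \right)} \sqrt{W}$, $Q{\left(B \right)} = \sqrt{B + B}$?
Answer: $-576$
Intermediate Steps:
$Q{\left(B \right)} = \sqrt{2} \sqrt{B}$ ($Q{\left(B \right)} = \sqrt{2 B} = \sqrt{2} \sqrt{B}$)
$X{\left(W \right)} = - \sqrt{W}$ ($X{\left(W \right)} = - \frac{\sqrt{2} \sqrt{2} \sqrt{W}}{2} = - \frac{2 \sqrt{W}}{2} = - \sqrt{W}$)
$\left(\left(-6\right) \left(-2\right) X{\left(-4 \right)}\right)^{2} = \left(\left(-6\right) \left(-2\right) \left(- \sqrt{-4}\right)\right)^{2} = \left(12 \left(- 2 i\right)\right)^{2} = \left(- 24 i\right)^{2} = -576$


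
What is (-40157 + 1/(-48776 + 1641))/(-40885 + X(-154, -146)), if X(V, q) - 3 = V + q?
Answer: 946400098/970556785 ≈ 0.97511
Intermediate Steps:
X(V, q) = 3 + V + q (X(V, q) = 3 + (V + q) = 3 + V + q)
(-40157 + 1/(-48776 + 1641))/(-40885 + X(-154, -146)) = (-40157 + 1/(-48776 + 1641))/(-40885 + (3 - 154 - 146)) = (-40157 + 1/(-47135))/(-40885 - 297) = (-40157 - 1/47135)/(-41182) = -1892800196/47135*(-1/41182) = 946400098/970556785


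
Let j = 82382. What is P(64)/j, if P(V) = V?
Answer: 32/41191 ≈ 0.00077687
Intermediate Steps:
P(64)/j = 64/82382 = 64*(1/82382) = 32/41191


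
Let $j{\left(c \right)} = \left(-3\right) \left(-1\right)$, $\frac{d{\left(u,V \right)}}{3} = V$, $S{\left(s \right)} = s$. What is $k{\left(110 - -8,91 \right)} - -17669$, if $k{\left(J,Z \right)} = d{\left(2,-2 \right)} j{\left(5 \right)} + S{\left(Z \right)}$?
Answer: $17742$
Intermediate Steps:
$d{\left(u,V \right)} = 3 V$
$j{\left(c \right)} = 3$
$k{\left(J,Z \right)} = -18 + Z$ ($k{\left(J,Z \right)} = 3 \left(-2\right) 3 + Z = \left(-6\right) 3 + Z = -18 + Z$)
$k{\left(110 - -8,91 \right)} - -17669 = \left(-18 + 91\right) - -17669 = 73 + 17669 = 17742$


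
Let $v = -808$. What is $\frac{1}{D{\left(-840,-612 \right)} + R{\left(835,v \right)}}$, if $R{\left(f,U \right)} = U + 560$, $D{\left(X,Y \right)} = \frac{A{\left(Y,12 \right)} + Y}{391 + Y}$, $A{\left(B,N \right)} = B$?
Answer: $- \frac{13}{3152} \approx -0.0041244$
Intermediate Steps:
$D{\left(X,Y \right)} = \frac{2 Y}{391 + Y}$ ($D{\left(X,Y \right)} = \frac{Y + Y}{391 + Y} = \frac{2 Y}{391 + Y}$)
$R{\left(f,U \right)} = 560 + U$
$\frac{1}{D{\left(-840,-612 \right)} + R{\left(835,v \right)}} = \frac{1}{2 \left(-612\right) \frac{1}{391 - 612} + \left(560 - 808\right)} = \frac{1}{2 \left(-612\right) \frac{1}{-221} - 248} = \frac{1}{2 \left(-612\right) \left(- \frac{1}{221}\right) - 248} = \frac{1}{\frac{72}{13} - 248} = \frac{1}{- \frac{3152}{13}} = - \frac{13}{3152}$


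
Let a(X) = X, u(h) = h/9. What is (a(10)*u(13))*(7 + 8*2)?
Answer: 2990/9 ≈ 332.22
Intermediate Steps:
u(h) = h/9 (u(h) = h*(⅑) = h/9)
(a(10)*u(13))*(7 + 8*2) = (10*((⅑)*13))*(7 + 8*2) = (10*(13/9))*(7 + 16) = (130/9)*23 = 2990/9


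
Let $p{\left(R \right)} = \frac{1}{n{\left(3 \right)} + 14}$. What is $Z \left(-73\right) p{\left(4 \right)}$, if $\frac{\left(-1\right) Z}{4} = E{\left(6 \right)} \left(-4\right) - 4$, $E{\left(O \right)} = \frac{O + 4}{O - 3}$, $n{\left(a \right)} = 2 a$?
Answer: $- \frac{3796}{15} \approx -253.07$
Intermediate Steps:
$E{\left(O \right)} = \frac{4 + O}{-3 + O}$
$p{\left(R \right)} = \frac{1}{20}$ ($p{\left(R \right)} = \frac{1}{2 \cdot 3 + 14} = \frac{1}{6 + 14} = \frac{1}{20}$)
$Z = \frac{208}{3}$ ($Z = - 4 \left(\frac{4 + 6}{-3 + 6} \left(-4\right) - 4\right) = - 4 \left(\frac{1}{3} \cdot 10 \left(-4\right) - 4\right) = - 4 \left(\frac{10}{3} \left(-4\right) - 4\right) = - 4 \left(- \frac{40}{3} - 4\right) = \left(-4\right) \left(- \frac{52}{3}\right) = \frac{208}{3} \approx 69.333$)
$Z \left(-73\right) p{\left(4 \right)} = \frac{208}{3} \left(-73\right) \frac{1}{20} = \left(- \frac{15184}{3}\right) \frac{1}{20} = - \frac{3796}{15}$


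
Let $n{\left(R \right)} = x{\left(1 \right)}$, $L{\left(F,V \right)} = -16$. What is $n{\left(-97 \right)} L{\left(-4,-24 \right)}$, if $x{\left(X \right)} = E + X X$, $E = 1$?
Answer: $-32$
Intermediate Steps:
$x{\left(X \right)} = 1 + X^{2}$ ($x{\left(X \right)} = 1 + X X = 1 + X^{2}$)
$n{\left(R \right)} = 2$ ($n{\left(R \right)} = 1 + 1^{2} = 1 + 1 = 2$)
$n{\left(-97 \right)} L{\left(-4,-24 \right)} = 2 \left(-16\right) = -32$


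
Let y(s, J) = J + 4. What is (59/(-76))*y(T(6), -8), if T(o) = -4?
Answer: 59/19 ≈ 3.1053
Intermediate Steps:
y(s, J) = 4 + J
(59/(-76))*y(T(6), -8) = (59/(-76))*(4 - 8) = (59*(-1/76))*(-4) = -59/76*(-4) = 59/19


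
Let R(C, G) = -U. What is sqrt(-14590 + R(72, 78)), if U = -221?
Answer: I*sqrt(14369) ≈ 119.87*I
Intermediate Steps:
R(C, G) = 221 (R(C, G) = -1*(-221) = 221)
sqrt(-14590 + R(72, 78)) = sqrt(-14590 + 221) = sqrt(-14369) = I*sqrt(14369)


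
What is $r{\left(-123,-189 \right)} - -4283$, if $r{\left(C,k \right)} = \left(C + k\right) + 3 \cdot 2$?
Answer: $3977$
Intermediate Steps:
$r{\left(C,k \right)} = 6 + C + k$ ($r{\left(C,k \right)} = \left(C + k\right) + 6 = 6 + C + k$)
$r{\left(-123,-189 \right)} - -4283 = \left(6 - 123 - 189\right) - -4283 = -306 + 4283 = 3977$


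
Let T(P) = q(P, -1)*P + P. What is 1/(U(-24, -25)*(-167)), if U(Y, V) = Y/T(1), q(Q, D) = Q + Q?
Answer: 1/1336 ≈ 0.00074850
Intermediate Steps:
q(Q, D) = 2*Q
T(P) = P + 2*P**2 (T(P) = (2*P)*P + P = 2*P**2 + P = P + 2*P**2)
U(Y, V) = Y/3 (U(Y, V) = Y/((1*(1 + 2*1))) = Y/((1*(1 + 2))) = Y/((1*3)) = Y/3)
1/(U(-24, -25)*(-167)) = 1/(((1/3)*(-24))*(-167)) = 1/(-8*(-167)) = 1/1336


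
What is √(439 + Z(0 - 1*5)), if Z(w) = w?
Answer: √434 ≈ 20.833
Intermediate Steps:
√(439 + Z(0 - 1*5)) = √(439 + (0 - 1*5)) = √(439 + (0 - 5)) = √(439 - 5) = √434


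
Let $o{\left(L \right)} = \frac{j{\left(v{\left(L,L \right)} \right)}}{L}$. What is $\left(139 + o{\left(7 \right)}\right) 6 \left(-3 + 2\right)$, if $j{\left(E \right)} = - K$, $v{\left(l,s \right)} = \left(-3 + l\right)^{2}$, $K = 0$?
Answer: $-834$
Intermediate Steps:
$j{\left(E \right)} = 0$ ($j{\left(E \right)} = \left(-1\right) 0 = 0$)
$o{\left(L \right)} = 0$ ($o{\left(L \right)} = \frac{0}{L} = 0$)
$\left(139 + o{\left(7 \right)}\right) 6 \left(-3 + 2\right) = \left(139 + 0\right) 6 \left(-3 + 2\right) = 139 \cdot 6 \left(-1\right) = 139 \left(-6\right) = -834$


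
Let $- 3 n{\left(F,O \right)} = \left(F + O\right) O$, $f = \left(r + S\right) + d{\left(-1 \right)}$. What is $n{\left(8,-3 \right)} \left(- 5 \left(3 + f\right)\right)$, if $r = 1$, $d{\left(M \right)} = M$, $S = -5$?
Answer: $50$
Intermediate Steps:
$f = -5$ ($f = \left(1 - 5\right) - 1 = -4 - 1 = -5$)
$n{\left(F,O \right)} = - \frac{O \left(F + O\right)}{3}$ ($n{\left(F,O \right)} = - \frac{\left(F + O\right) O}{3} = - \frac{O \left(F + O\right)}{3}$)
$n{\left(8,-3 \right)} \left(- 5 \left(3 + f\right)\right) = \left(- \frac{1}{3}\right) \left(-3\right) \left(8 - 3\right) \left(- 5 \left(3 - 5\right)\right) = \left(- \frac{1}{3}\right) \left(-3\right) 5 \left(\left(-5\right) \left(-2\right)\right) = 5 \cdot 10 = 50$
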